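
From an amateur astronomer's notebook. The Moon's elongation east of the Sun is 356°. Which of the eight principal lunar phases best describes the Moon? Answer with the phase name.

356° lies in the new moon sector of the 8-phase cycle.

new moon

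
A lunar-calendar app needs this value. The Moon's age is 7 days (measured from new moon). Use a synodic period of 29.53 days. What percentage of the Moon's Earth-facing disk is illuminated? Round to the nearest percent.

The Moon has covered 7/29.53 of its cycle, so θ ≈ 360° × 7/29.53 = 85.3°.
With cos θ = 0.081, the lit fraction is (1 − 0.081)/2 ≈ 0.459, so 46%.

46%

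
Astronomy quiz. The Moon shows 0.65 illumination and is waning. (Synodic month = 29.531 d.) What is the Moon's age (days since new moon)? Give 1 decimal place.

20.7 days

Invert f = (1 − cos θ)/2 to get cos θ = 1 − 2(0.65) = -0.300, hence θ₀ = arccos -0.300 = 107.5°.
A waning Moon lies in 180°–360°, so θ = 360° − 107.5° = 252.5°.
That fraction of the synodic month is 252.5/360 × 29.531 d ≈ 20.72 d.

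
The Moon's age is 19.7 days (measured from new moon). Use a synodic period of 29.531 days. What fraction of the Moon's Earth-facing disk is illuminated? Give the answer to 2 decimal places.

Elongation θ = 360° × 19.7/29.531 ≈ 240.2°.
Illuminated fraction = (1 − cos 240.2°)/2 = (1 − (-0.498))/2 ≈ 0.749.

0.75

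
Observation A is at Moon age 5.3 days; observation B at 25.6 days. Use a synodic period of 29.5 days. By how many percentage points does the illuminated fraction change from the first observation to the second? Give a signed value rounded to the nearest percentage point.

First observation: θ = 360°·5.3/29.5 = 64.7°, so f = 0.286.
Second observation: θ = 312.4°, f = 0.163.
Δf = 0.163 − 0.286 = -0.123, i.e. -12 pp.

-12 pp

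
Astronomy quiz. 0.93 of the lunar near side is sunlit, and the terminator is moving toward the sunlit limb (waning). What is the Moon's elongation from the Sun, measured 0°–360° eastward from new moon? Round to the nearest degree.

211°

cos θ = 1 − 2f = -0.860, giving a principal value of 149.3°.
Since the Moon is past full (waning), take the reflex angle: θ = 360° − 149.3° = 210.7°.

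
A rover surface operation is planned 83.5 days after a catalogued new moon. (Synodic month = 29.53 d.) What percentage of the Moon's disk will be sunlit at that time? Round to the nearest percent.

27%

Reduce mod P: 83.5 − 2×29.53 = 24.44 d into the current lunation.
Phase angle: θ = 360°·(24.44 d)/(29.53 d) = 297.9°.
cos 297.9° = 0.469, so f = (1 − 0.469)/2 = 0.266, so 27%.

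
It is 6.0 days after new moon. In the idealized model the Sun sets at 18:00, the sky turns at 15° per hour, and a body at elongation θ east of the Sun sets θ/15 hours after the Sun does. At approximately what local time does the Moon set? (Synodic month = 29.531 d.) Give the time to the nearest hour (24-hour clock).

23:00

Elongation θ = 360° × 6.0/29.531 ≈ 73.1°.
Delay after the Sun = 73.1° / (15°/h) ≈ 4.88 h.
18:00 + 4.88 h ≈ 22:53 → 23:00 to the nearest hour.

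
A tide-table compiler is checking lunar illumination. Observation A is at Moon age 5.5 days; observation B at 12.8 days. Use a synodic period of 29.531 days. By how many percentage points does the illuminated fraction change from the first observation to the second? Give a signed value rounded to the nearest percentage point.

+65 pp

θ₁ = 360° × 5.5/29.531 = 67.0°, f₁ = (1 − cos θ₁)/2 = 0.305.
θ₂ = 360° × 12.8/29.531 = 156.0°, f₂ = (1 − cos θ₂)/2 = 0.957.
Change = f₂ − f₁ = +0.652 → +65 percentage points.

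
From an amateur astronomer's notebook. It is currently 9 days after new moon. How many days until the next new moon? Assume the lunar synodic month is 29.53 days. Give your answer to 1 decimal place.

One full lunation from the last new moon is 29.53 d; remaining = 29.53 − 9 = 20.530 d.

20.5 days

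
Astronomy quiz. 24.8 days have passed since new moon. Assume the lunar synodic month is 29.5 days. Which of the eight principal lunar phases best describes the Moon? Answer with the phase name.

waning crescent

At 24.8/29.5 of the cycle, θ ≈ 303° — the waning crescent range.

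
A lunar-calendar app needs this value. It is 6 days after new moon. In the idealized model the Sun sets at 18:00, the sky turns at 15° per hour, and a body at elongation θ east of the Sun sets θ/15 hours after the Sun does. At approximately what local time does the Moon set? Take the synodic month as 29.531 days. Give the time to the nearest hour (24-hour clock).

23:00

The Moon has covered 6/29.531 of its cycle, so θ ≈ 360° × 6/29.531 = 73.1°.
At 15° of sky rotation per hour, 73.1° corresponds to a 4.88 h lag.
18:00 + 4.88 h ≈ 22:53 → 23:00 to the nearest hour.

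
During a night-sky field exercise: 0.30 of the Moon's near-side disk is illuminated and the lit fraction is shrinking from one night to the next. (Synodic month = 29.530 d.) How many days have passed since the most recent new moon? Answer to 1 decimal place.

cos θ = 1 − 2f = 0.400, giving a principal value of 66.4°.
Waning ⇒ past full, so θ = 360° − 66.4° = 293.6°.
At 360°/29.530 d per day, 293.6° corresponds to 24.08 days.

24.1 days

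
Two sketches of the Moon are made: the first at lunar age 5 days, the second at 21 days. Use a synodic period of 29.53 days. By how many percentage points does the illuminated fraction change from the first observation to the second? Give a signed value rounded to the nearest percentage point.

+36 percentage points

First observation: θ = 360°·5/29.53 = 61.0°, so f = 0.257.
Second observation: θ = 256.0°, f = 0.621.
Δf = 0.621 − 0.257 = +0.364, i.e. +36 pp.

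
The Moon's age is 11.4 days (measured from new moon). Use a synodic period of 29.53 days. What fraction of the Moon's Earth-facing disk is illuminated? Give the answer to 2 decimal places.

0.88

The Moon has covered 11.4/29.53 of its cycle, so θ ≈ 360° × 11.4/29.53 = 139.0°.
With cos θ = (-0.754), the lit fraction is (1 − (-0.754))/2 ≈ 0.877.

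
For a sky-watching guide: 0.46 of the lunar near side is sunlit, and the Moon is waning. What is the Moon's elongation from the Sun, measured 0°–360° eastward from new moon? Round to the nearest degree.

Invert f = (1 − cos θ)/2 to get cos θ = 1 − 2(0.46) = 0.080, hence θ₀ = arccos 0.080 = 85.4°.
Since the Moon is past full (waning), take the reflex angle: θ = 360° − 85.4° = 274.6°.

275°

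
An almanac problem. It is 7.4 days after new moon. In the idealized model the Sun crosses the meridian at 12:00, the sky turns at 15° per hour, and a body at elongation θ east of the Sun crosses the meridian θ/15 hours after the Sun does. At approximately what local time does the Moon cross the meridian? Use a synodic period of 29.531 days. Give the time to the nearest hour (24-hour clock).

18:00

Elongation θ = 360° × 7.4/29.531 ≈ 90.2°.
Delay after the Sun = 90.2° / (15°/h) ≈ 6.01 h.
12:00 + 6.01 h ≈ 18:01 → 18:00 to the nearest hour.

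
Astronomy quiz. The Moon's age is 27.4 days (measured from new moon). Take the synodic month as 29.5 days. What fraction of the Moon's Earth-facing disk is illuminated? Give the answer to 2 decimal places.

0.05

Phase angle: θ = 360°·(27.4 d)/(29.5 d) = 334.4°.
With cos θ = 0.902, the lit fraction is (1 − 0.902)/2 ≈ 0.049.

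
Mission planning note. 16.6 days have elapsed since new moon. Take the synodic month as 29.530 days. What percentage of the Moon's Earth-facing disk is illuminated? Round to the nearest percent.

Elongation θ = 360° × 16.6/29.530 ≈ 202.4°.
cos 202.4° = (-0.925), so f = (1 − (-0.925))/2 = 0.962, so 96%.

96%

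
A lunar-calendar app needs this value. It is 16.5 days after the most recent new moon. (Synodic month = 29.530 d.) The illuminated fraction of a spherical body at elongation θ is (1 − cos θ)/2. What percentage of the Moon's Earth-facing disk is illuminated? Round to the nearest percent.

Phase angle: θ = 360°·(16.5 d)/(29.530 d) = 201.2°.
Illuminated fraction = (1 − cos 201.2°)/2 = (1 − (-0.933))/2 ≈ 0.966, so 97%.

97%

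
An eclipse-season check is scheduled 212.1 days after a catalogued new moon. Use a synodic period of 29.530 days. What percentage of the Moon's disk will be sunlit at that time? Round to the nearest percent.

29%

212.1 d spans 7 complete synodic months (7 × 29.530 = 206.71 d) plus 5.39 d.
Elongation θ = 360° × 5.39/29.530 ≈ 65.7°.
cos 65.7° = 0.411, so f = (1 − 0.411)/2 = 0.294, so 29%.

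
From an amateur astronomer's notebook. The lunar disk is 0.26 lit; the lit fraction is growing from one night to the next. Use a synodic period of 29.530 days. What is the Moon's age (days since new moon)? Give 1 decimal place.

cos θ = 1 − 2f = 0.480, giving a principal value of 61.3°.
Before full moon the principal value applies: θ = 61.3°.
Age = 29.530 × 61.3°/360° ≈ 5.03 days.

5.0 days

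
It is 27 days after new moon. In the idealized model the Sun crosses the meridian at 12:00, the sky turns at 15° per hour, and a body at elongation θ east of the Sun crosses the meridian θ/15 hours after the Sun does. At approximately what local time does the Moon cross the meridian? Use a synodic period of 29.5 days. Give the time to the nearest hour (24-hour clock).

10:00

The Moon has covered 27/29.5 of its cycle, so θ ≈ 360° × 27/29.5 = 329.5°.
The Moon trails the Sun by θ/15 = 329.5/15 ≈ 21.97 hours.
12:00 + 21.97 h ≈ 09:58 → 10:00 to the nearest hour.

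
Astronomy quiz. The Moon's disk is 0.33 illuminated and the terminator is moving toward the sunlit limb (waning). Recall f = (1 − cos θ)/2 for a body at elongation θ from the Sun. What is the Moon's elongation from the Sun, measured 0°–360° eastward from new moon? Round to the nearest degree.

290°

Invert f = (1 − cos θ)/2 to get cos θ = 1 − 2(0.33) = 0.340, hence θ₀ = arccos 0.340 = 70.1°.
Waning ⇒ past full, so θ = 360° − 70.1° = 289.9°.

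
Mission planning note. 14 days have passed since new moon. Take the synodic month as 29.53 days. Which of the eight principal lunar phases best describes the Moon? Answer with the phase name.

At 14/29.53 of the cycle, θ ≈ 171° — the full moon range.

full moon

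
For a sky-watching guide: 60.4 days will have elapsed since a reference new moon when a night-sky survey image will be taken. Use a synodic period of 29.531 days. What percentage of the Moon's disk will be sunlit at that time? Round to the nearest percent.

Reduce mod P: 60.4 − 2×29.531 = 1.34 d into the current lunation.
Phase angle: θ = 360°·(1.34 d)/(29.531 d) = 16.3°.
Illuminated fraction = (1 − cos 16.3°)/2 = (1 − 0.960)/2 ≈ 0.020, so 2%.

2%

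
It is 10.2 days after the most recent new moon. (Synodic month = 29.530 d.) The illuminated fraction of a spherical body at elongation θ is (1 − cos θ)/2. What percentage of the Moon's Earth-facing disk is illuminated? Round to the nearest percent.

78%

The Moon has covered 10.2/29.530 of its cycle, so θ ≈ 360° × 10.2/29.530 = 124.3°.
With cos θ = (-0.564), the lit fraction is (1 − (-0.564))/2 ≈ 0.782, so 78%.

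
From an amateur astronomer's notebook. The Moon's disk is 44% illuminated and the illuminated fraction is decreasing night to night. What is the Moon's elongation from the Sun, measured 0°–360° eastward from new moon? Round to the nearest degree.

277°

From f = (1 − cos θ)/2: cos θ = 1 − 2×0.44 = 0.120; arccos → 83.1°.
Waning ⇒ past full, so θ = 360° − 83.1° = 276.9°.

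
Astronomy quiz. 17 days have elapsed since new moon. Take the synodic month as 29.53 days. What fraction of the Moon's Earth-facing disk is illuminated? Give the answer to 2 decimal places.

Phase angle: θ = 360°·(17 d)/(29.53 d) = 207.2°.
Illuminated fraction = (1 − cos 207.2°)/2 = (1 − (-0.889))/2 ≈ 0.945.

0.94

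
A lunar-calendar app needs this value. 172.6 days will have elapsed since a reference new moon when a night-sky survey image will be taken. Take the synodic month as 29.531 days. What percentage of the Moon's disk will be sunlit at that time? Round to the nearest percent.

Reduce mod P: 172.6 − 5×29.531 = 24.94 d into the current lunation.
Elongation θ = 360° × 24.94/29.531 ≈ 304.1°.
cos 304.1° = 0.561, so f = (1 − 0.561)/2 = 0.220, so 22%.

22%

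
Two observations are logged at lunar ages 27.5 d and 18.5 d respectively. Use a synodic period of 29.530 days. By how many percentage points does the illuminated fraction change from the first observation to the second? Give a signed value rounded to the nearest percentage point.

+80 pp

θ₁ = 360° × 27.5/29.530 = 335.3°, f₁ = (1 − cos θ₁)/2 = 0.046.
θ₂ = 360° × 18.5/29.530 = 225.5°, f₂ = (1 − cos θ₂)/2 = 0.850.
Change = f₂ − f₁ = +0.804 → +80 percentage points.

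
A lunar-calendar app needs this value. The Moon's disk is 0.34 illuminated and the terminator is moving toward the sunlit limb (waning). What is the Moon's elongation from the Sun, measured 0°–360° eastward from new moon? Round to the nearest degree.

289°

cos θ = 1 − 2f = 0.320, giving a principal value of 71.3°.
Waning ⇒ past full, so θ = 360° − 71.3° = 288.7°.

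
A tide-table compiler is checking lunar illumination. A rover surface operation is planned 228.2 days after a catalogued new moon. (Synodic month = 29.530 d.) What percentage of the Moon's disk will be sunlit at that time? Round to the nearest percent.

57%

228.2/29.530 = 7.728 lunations, so 7 complete cycles and 21.49 d into the next.
Elongation θ = 360° × 21.49/29.530 ≈ 262.0°.
cos 262.0° = (-0.139), so f = (1 − (-0.139))/2 = 0.570, so 57%.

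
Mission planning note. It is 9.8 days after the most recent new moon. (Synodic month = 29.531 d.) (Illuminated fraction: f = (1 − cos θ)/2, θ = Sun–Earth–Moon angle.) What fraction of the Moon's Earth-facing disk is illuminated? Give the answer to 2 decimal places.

Phase angle: θ = 360°·(9.8 d)/(29.531 d) = 119.5°.
With cos θ = (-0.492), the lit fraction is (1 − (-0.492))/2 ≈ 0.746.

0.75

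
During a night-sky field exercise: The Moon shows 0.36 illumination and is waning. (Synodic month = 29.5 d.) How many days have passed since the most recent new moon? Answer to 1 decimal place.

23.5 days

From f = (1 − cos θ)/2: cos θ = 1 − 2×0.36 = 0.280; arccos → 73.7°.
A waning Moon lies in 180°–360°, so θ = 360° − 73.7° = 286.3°.
That fraction of the synodic month is 286.3/360 × 29.5 d ≈ 23.46 d.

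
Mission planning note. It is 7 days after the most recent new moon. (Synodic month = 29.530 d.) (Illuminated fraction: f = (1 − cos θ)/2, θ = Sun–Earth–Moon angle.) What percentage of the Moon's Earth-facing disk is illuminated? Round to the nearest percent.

Elongation θ = 360° × 7/29.530 ≈ 85.3°.
With cos θ = 0.081, the lit fraction is (1 − 0.081)/2 ≈ 0.459, so 46%.

46%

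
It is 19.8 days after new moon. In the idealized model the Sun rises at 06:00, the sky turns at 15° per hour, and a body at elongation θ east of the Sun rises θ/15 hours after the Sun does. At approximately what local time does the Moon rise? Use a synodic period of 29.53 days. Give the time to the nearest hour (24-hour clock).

22:00

Phase angle: θ = 360°·(19.8 d)/(29.53 d) = 241.4°.
The Moon trails the Sun by θ/15 = 241.4/15 ≈ 16.09 hours.
06:00 + 16.09 h ≈ 22:06 → 22:00 to the nearest hour.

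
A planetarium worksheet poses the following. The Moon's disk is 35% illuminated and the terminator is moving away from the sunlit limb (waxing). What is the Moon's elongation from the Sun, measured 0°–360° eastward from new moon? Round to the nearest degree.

Invert f = (1 − cos θ)/2 to get cos θ = 1 − 2(0.35) = 0.300, hence θ₀ = arccos 0.300 = 72.5°.
The Moon is waxing (0°–180°), so θ = 72.5° directly.

73°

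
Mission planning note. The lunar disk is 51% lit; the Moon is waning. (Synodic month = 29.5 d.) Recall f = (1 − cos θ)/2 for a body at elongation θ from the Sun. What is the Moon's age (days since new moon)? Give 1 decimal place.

cos θ = 1 − 2f = -0.020, giving a principal value of 91.1°.
Since the Moon is past full (waning), take the reflex angle: θ = 360° − 91.1° = 268.9°.
At 360°/29.5 d per day, 268.9° corresponds to 22.03 days.

22.0 days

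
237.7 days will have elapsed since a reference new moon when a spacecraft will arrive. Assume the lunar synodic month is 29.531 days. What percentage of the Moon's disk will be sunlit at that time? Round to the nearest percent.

2%

Reduce mod P: 237.7 − 8×29.531 = 1.45 d into the current lunation.
Elongation θ = 360° × 1.45/29.531 ≈ 17.7°.
Illuminated fraction = (1 − cos 17.7°)/2 = (1 − 0.953)/2 ≈ 0.024, so 2%.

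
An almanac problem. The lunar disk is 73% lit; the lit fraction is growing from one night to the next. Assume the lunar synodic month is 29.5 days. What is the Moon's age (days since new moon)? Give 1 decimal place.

From f = (1 − cos θ)/2: cos θ = 1 − 2×0.73 = -0.460; arccos → 117.4°.
Before full moon the principal value applies: θ = 117.4°.
Age = 29.5 × 117.4°/360° ≈ 9.62 days.

9.6 days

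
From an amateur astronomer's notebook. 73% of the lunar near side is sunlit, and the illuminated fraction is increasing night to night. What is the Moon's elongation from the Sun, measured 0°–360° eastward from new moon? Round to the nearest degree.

117°

cos θ = 1 − 2f = -0.460, giving a principal value of 117.4°.
Waxing ⇒ before full, so θ = 117.4°.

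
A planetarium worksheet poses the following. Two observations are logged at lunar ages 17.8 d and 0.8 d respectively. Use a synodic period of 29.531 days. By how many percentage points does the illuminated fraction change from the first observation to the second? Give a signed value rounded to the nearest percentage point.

-89 pp

θ₁ = 360° × 17.8/29.531 = 217.0°, f₁ = (1 − cos θ₁)/2 = 0.899.
θ₂ = 360° × 0.8/29.531 = 9.8°, f₂ = (1 − cos θ₂)/2 = 0.007.
Change = f₂ − f₁ = -0.892 → -89 percentage points.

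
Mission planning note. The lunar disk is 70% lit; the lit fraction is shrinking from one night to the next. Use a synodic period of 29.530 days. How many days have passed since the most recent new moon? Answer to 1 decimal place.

20.2 days

Invert f = (1 − cos θ)/2 to get cos θ = 1 − 2(0.70) = -0.400, hence θ₀ = arccos -0.400 = 113.6°.
Since the Moon is past full (waning), take the reflex angle: θ = 360° − 113.6° = 246.4°.
Age = 29.530 × 246.4°/360° ≈ 20.21 days.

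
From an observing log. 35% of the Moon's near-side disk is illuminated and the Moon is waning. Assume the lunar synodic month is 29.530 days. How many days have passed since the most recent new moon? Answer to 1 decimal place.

Invert f = (1 − cos θ)/2 to get cos θ = 1 − 2(0.35) = 0.300, hence θ₀ = arccos 0.300 = 72.5°.
Since the Moon is past full (waning), take the reflex angle: θ = 360° − 72.5° = 287.5°.
That fraction of the synodic month is 287.5/360 × 29.530 d ≈ 23.58 d.

23.6 days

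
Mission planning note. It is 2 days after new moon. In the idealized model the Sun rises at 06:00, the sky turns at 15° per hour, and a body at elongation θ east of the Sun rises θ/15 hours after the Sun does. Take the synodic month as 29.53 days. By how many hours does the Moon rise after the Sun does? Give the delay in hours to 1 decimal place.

1.6 h

The Moon has covered 2/29.53 of its cycle, so θ ≈ 360° × 2/29.53 = 24.4°.
The Moon trails the Sun by θ/15 = 24.4/15 ≈ 1.63 hours.
So the Moon rises 1.63 h after the Sun.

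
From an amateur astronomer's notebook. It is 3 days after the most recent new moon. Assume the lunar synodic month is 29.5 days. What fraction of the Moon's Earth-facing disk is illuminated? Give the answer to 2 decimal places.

0.10

Elongation θ = 360° × 3/29.5 ≈ 36.6°.
With cos θ = 0.803, the lit fraction is (1 − 0.803)/2 ≈ 0.099.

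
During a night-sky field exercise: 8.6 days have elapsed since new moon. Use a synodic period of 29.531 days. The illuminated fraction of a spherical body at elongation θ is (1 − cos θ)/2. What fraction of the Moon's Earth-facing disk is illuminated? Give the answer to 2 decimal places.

Phase angle: θ = 360°·(8.6 d)/(29.531 d) = 104.8°.
With cos θ = (-0.256), the lit fraction is (1 − (-0.256))/2 ≈ 0.628.

0.63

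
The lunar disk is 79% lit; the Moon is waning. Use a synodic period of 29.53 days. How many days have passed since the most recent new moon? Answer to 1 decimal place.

cos θ = 1 − 2f = -0.580, giving a principal value of 125.5°.
Waning ⇒ past full, so θ = 360° − 125.5° = 234.5°.
At 360°/29.53 d per day, 234.5° corresponds to 19.24 days.

19.2 days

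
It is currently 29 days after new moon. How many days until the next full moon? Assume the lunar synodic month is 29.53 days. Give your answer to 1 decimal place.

15.3 days

Full moon is 0.5 of the way through the cycle: age 0.5 × 29.53 = 14.765 d.
This lunation's full moon (14.765 d) has passed, so add one period: 44.295 − 29 = 15.295 days.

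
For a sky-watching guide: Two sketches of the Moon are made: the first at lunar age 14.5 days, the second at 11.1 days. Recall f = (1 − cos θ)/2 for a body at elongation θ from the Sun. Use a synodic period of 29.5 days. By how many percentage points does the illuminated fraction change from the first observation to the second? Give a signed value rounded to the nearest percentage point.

First observation: θ = 360°·14.5/29.5 = 176.9°, so f = 0.999.
Second observation: θ = 135.5°, f = 0.856.
Δf = 0.856 − 0.999 = -0.143, i.e. -14 pp.

-14 percentage points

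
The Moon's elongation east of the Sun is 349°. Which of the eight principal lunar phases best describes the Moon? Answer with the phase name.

The new moon sector spans roughly -22°–22°; 349° falls inside it.

new moon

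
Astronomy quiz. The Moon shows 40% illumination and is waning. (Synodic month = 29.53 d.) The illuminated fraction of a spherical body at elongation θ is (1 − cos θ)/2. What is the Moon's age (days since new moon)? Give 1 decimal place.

23.1 days

cos θ = 1 − 2f = 0.200, giving a principal value of 78.5°.
Since the Moon is past full (waning), take the reflex angle: θ = 360° − 78.5° = 281.5°.
At 360°/29.53 d per day, 281.5° corresponds to 23.09 days.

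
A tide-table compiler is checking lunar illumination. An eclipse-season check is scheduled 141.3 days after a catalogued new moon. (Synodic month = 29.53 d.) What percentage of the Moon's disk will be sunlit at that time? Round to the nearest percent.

39%

141.3/29.53 = 4.785 lunations, so 4 complete cycles and 23.18 d into the next.
The Moon has covered 23.18/29.53 of its cycle, so θ ≈ 360° × 23.18/29.53 = 282.6°.
cos 282.6° = 0.218, so f = (1 − 0.218)/2 = 0.391, so 39%.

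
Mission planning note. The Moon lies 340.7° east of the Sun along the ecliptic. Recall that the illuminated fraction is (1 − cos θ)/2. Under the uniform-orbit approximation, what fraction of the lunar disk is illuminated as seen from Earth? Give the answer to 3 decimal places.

0.028

f = (1 − cos 340.7°)/2 = (1 − 0.944)/2 ≈ 0.028.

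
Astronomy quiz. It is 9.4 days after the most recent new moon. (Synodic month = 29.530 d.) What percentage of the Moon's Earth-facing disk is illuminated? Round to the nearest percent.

Phase angle: θ = 360°·(9.4 d)/(29.530 d) = 114.6°.
cos 114.6° = (-0.416), so f = (1 − (-0.416))/2 = 0.708, so 71%.

71%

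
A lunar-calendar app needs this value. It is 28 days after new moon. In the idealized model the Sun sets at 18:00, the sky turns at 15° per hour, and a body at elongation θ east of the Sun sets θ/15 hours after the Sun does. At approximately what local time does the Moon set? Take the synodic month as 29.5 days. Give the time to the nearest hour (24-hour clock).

Elongation θ = 360° × 28/29.5 ≈ 341.7°.
The Moon trails the Sun by θ/15 = 341.7/15 ≈ 22.78 hours.
18:00 + 22.78 h ≈ 16:47 → 17:00 to the nearest hour.

17:00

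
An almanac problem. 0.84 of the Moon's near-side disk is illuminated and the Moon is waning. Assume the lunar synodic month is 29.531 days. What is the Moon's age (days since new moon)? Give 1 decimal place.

18.6 days

cos θ = 1 − 2f = -0.680, giving a principal value of 132.8°.
Waning ⇒ past full, so θ = 360° − 132.8° = 227.2°.
That fraction of the synodic month is 227.2/360 × 29.531 d ≈ 18.63 d.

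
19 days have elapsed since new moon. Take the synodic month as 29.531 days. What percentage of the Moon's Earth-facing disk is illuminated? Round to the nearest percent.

The Moon has covered 19/29.531 of its cycle, so θ ≈ 360° × 19/29.531 = 231.6°.
Illuminated fraction = (1 − cos 231.6°)/2 = (1 − (-0.621))/2 ≈ 0.810, so 81%.

81%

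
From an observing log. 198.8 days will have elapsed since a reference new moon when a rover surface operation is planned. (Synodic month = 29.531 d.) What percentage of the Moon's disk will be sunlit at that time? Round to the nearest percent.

56%

Reduce mod P: 198.8 − 6×29.531 = 21.61 d into the current lunation.
Phase angle: θ = 360°·(21.61 d)/(29.531 d) = 263.5°.
cos 263.5° = (-0.113), so f = (1 − (-0.113))/2 = 0.557, so 56%.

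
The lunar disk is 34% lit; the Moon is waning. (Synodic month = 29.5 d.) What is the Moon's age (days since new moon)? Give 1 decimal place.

23.7 days

cos θ = 1 − 2f = 0.320, giving a principal value of 71.3°.
Since the Moon is past full (waning), take the reflex angle: θ = 360° − 71.3° = 288.7°.
That fraction of the synodic month is 288.7/360 × 29.5 d ≈ 23.65 d.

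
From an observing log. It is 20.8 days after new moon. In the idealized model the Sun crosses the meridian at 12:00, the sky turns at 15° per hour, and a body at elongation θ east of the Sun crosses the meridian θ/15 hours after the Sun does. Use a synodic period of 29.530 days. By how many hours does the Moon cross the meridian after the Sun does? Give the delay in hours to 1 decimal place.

The Moon has covered 20.8/29.530 of its cycle, so θ ≈ 360° × 20.8/29.530 = 253.6°.
Delay after the Sun = 253.6° / (15°/h) ≈ 16.90 h.
So the Moon crosses the meridian 16.90 h after the Sun.

16.9 h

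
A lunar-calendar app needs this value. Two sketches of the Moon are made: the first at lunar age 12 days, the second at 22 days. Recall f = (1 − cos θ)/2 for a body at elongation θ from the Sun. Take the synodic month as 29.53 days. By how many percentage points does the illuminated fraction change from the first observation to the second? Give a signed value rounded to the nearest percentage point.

-40 percentage points

First observation: θ = 360°·12/29.53 = 146.3°, so f = 0.916.
Second observation: θ = 268.2°, f = 0.516.
Δf = 0.516 − 0.916 = -0.400, i.e. -40 pp.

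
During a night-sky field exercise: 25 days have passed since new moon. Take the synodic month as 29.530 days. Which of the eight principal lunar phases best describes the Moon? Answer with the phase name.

waning crescent

At 25/29.530 of the cycle, θ ≈ 305° — the waning crescent range.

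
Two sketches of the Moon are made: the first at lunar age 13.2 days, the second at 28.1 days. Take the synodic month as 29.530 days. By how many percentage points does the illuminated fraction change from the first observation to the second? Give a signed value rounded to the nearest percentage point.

-95 pp

θ₁ = 360° × 13.2/29.530 = 160.9°, f₁ = (1 − cos θ₁)/2 = 0.973.
θ₂ = 360° × 28.1/29.530 = 342.6°, f₂ = (1 − cos θ₂)/2 = 0.023.
Change = f₂ − f₁ = -0.950 → -95 percentage points.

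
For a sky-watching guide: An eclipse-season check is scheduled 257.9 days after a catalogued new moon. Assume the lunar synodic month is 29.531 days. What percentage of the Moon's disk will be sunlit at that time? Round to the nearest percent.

55%

Reduce mod P: 257.9 − 8×29.531 = 21.65 d into the current lunation.
Elongation θ = 360° × 21.65/29.531 ≈ 264.0°.
cos 264.0° = (-0.105), so f = (1 − (-0.105))/2 = 0.553, so 55%.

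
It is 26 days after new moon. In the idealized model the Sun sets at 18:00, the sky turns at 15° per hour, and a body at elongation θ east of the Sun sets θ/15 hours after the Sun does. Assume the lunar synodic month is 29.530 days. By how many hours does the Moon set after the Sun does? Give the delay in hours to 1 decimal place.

21.1 h

Elongation θ = 360° × 26/29.530 ≈ 317.0°.
Delay after the Sun = 317.0° / (15°/h) ≈ 21.13 h.
So the Moon sets 21.13 h after the Sun.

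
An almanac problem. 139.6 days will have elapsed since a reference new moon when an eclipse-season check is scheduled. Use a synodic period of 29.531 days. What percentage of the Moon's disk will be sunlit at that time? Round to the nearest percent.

57%

Reduce mod P: 139.6 − 4×29.531 = 21.48 d into the current lunation.
Phase angle: θ = 360°·(21.48 d)/(29.531 d) = 261.8°.
Illuminated fraction = (1 − cos 261.8°)/2 = (1 − (-0.143))/2 ≈ 0.571, so 57%.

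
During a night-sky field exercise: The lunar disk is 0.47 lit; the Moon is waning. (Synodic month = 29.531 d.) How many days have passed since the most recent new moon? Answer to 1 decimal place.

22.4 days

Invert f = (1 − cos θ)/2 to get cos θ = 1 − 2(0.47) = 0.060, hence θ₀ = arccos 0.060 = 86.6°.
Since the Moon is past full (waning), take the reflex angle: θ = 360° − 86.6° = 273.4°.
Age = 29.531 × 273.4°/360° ≈ 22.43 days.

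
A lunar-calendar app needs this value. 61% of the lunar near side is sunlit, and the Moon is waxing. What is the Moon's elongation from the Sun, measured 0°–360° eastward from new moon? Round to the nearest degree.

103°

From f = (1 − cos θ)/2: cos θ = 1 − 2×0.61 = -0.220; arccos → 102.7°.
Waxing ⇒ before full, so θ = 102.7°.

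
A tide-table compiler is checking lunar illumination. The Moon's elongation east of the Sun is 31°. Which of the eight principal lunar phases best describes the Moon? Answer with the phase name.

waxing crescent

31° lies in the waxing crescent sector of the 8-phase cycle.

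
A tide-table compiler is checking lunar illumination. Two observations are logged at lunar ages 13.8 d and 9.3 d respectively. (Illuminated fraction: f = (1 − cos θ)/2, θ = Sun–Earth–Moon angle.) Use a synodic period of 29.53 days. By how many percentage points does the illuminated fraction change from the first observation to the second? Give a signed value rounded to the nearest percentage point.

-29 pp

θ₁ = 360° × 13.8/29.53 = 168.2°, f₁ = (1 − cos θ₁)/2 = 0.989.
θ₂ = 360° × 9.3/29.53 = 113.4°, f₂ = (1 − cos θ₂)/2 = 0.698.
Change = f₂ − f₁ = -0.291 → -29 percentage points.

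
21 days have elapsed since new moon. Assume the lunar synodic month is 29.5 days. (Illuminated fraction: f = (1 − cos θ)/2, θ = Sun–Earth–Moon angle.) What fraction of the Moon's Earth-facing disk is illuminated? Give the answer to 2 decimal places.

Phase angle: θ = 360°·(21 d)/(29.5 d) = 256.3°.
With cos θ = (-0.237), the lit fraction is (1 − (-0.237))/2 ≈ 0.619.

0.62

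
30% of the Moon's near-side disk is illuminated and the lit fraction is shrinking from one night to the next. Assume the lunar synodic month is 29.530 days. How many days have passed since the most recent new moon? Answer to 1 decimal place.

24.1 days

Invert f = (1 − cos θ)/2 to get cos θ = 1 − 2(0.30) = 0.400, hence θ₀ = arccos 0.400 = 66.4°.
Waning ⇒ past full, so θ = 360° − 66.4° = 293.6°.
At 360°/29.530 d per day, 293.6° corresponds to 24.08 days.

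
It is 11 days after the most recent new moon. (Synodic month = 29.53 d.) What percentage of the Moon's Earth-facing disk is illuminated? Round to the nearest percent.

85%

Phase angle: θ = 360°·(11 d)/(29.53 d) = 134.1°.
Illuminated fraction = (1 − cos 134.1°)/2 = (1 − (-0.696))/2 ≈ 0.848, so 85%.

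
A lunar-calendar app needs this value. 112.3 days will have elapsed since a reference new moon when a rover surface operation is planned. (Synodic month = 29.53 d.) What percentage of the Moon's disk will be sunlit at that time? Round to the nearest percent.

34%

112.3/29.53 = 3.803 lunations, so 3 complete cycles and 23.71 d into the next.
Elongation θ = 360° × 23.71/29.53 ≈ 289.0°.
With cos θ = 0.326, the lit fraction is (1 − 0.326)/2 ≈ 0.337, so 34%.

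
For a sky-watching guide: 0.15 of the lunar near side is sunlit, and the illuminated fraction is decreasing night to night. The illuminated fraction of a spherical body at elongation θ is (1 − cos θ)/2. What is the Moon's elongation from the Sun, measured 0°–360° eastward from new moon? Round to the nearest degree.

Invert f = (1 − cos θ)/2 to get cos θ = 1 − 2(0.15) = 0.700, hence θ₀ = arccos 0.700 = 45.6°.
Since the Moon is past full (waning), take the reflex angle: θ = 360° − 45.6° = 314.4°.

314°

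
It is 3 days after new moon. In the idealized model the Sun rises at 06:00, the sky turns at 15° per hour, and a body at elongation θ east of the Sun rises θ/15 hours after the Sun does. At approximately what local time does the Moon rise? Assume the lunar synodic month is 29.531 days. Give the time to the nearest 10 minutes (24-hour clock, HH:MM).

The Moon has covered 3/29.531 of its cycle, so θ ≈ 360° × 3/29.531 = 36.6°.
Delay after the Sun = 36.6° / (15°/h) ≈ 2.44 h.
06:00 + 2.438 h ≈ 08:26 → 08:30 to the nearest ten minutes.

08:30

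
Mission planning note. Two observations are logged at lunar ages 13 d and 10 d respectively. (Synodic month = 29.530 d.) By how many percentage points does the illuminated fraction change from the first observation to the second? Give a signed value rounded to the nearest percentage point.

θ₁ = 360° × 13/29.530 = 158.5°, f₁ = (1 − cos θ₁)/2 = 0.965.
θ₂ = 360° × 10/29.530 = 121.9°, f₂ = (1 − cos θ₂)/2 = 0.764.
Change = f₂ − f₁ = -0.201 → -20 percentage points.

-20 percentage points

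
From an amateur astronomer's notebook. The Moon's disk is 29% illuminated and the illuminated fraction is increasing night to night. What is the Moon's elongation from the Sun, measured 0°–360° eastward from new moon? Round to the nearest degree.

65°

Invert f = (1 − cos θ)/2 to get cos θ = 1 − 2(0.29) = 0.420, hence θ₀ = arccos 0.420 = 65.2°.
Waxing ⇒ before full, so θ = 65.2°.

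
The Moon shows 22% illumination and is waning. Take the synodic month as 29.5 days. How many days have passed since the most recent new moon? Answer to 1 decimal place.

24.9 days

Invert f = (1 − cos θ)/2 to get cos θ = 1 − 2(0.22) = 0.560, hence θ₀ = arccos 0.560 = 55.9°.
Since the Moon is past full (waning), take the reflex angle: θ = 360° − 55.9° = 304.1°.
That fraction of the synodic month is 304.1/360 × 29.5 d ≈ 24.92 d.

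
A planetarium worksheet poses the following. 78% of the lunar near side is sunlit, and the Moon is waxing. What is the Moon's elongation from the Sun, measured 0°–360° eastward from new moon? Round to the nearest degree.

124°

Invert f = (1 − cos θ)/2 to get cos θ = 1 − 2(0.78) = -0.560, hence θ₀ = arccos -0.560 = 124.1°.
Before full moon the principal value applies: θ = 124.1°.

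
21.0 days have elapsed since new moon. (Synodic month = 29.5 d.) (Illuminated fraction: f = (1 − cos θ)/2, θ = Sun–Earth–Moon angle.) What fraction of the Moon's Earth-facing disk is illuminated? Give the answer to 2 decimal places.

0.62

Phase angle: θ = 360°·(21.0 d)/(29.5 d) = 256.3°.
cos 256.3° = (-0.237), so f = (1 − (-0.237))/2 = 0.619.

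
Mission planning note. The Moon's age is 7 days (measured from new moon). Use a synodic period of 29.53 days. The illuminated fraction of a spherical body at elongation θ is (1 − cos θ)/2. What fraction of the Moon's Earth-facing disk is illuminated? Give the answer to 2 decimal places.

0.46

Elongation θ = 360° × 7/29.53 ≈ 85.3°.
With cos θ = 0.081, the lit fraction is (1 − 0.081)/2 ≈ 0.459.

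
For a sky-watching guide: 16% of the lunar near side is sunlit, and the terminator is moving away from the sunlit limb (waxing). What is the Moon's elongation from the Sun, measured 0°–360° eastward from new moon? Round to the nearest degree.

Invert f = (1 − cos θ)/2 to get cos θ = 1 − 2(0.16) = 0.680, hence θ₀ = arccos 0.680 = 47.2°.
Waxing ⇒ before full, so θ = 47.2°.

47°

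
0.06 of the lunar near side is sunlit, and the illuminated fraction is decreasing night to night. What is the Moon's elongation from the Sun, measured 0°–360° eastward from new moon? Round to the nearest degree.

332°

cos θ = 1 − 2f = 0.880, giving a principal value of 28.4°.
A waning Moon lies in 180°–360°, so θ = 360° − 28.4° = 331.6°.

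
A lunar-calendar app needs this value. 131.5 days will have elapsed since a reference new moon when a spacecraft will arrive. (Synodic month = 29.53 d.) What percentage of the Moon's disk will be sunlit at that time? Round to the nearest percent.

98%

131.5/29.53 = 4.453 lunations, so 4 complete cycles and 13.38 d into the next.
The Moon has covered 13.38/29.53 of its cycle, so θ ≈ 360° × 13.38/29.53 = 163.1°.
Illuminated fraction = (1 − cos 163.1°)/2 = (1 − (-0.957))/2 ≈ 0.978, so 98%.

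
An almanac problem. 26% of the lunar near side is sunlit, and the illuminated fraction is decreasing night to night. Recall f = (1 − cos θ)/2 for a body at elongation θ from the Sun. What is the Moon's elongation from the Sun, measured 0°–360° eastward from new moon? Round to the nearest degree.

299°

Invert f = (1 − cos θ)/2 to get cos θ = 1 − 2(0.26) = 0.480, hence θ₀ = arccos 0.480 = 61.3°.
Waning ⇒ past full, so θ = 360° − 61.3° = 298.7°.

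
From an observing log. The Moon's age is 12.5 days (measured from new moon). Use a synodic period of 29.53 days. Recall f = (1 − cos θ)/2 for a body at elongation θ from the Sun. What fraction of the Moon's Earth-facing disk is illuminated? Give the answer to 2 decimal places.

Phase angle: θ = 360°·(12.5 d)/(29.53 d) = 152.4°.
With cos θ = (-0.886), the lit fraction is (1 − (-0.886))/2 ≈ 0.943.

0.94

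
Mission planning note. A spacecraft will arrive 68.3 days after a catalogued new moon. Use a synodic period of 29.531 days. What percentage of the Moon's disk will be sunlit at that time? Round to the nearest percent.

69%

68.3 d spans 2 complete synodic months (2 × 29.531 = 59.06 d) plus 9.24 d.
Phase angle: θ = 360°·(9.24 d)/(29.531 d) = 112.6°.
cos 112.6° = (-0.385), so f = (1 − (-0.385))/2 = 0.692, so 69%.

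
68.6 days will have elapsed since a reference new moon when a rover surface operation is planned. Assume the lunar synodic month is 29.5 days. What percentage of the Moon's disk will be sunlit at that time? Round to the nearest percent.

Reduce mod P: 68.6 − 2×29.5 = 9.60 d into the current lunation.
Phase angle: θ = 360°·(9.60 d)/(29.5 d) = 117.2°.
Illuminated fraction = (1 − cos 117.2°)/2 = (1 − (-0.456))/2 ≈ 0.728, so 73%.

73%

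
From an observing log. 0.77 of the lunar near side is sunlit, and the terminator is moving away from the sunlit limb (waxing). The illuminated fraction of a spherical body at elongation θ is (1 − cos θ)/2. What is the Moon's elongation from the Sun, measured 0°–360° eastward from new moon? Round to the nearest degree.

123°

cos θ = 1 − 2f = -0.540, giving a principal value of 122.7°.
The Moon is waxing (0°–180°), so θ = 122.7° directly.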